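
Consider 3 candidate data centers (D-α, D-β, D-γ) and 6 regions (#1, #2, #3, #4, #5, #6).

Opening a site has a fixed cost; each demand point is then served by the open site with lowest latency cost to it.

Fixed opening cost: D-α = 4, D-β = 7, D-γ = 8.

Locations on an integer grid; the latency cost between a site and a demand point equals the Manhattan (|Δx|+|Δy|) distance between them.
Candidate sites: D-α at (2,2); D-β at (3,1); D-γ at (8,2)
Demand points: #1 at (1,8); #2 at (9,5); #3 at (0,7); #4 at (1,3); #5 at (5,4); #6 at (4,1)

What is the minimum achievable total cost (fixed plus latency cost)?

Open {D-α}: assign each demand point to its cheapest open site.
  #1→D-α 7, #2→D-α 10, #3→D-α 7, #4→D-α 2, #5→D-α 5, #6→D-α 3
  latency cost 34, fixed 4 → total 38.
Compare {D-α, D-γ}: latency cost 28 + fixed 12 = 40.
Compare {D-α, D-β}: latency cost 32 + fixed 11 = 43.
Compare {D-β}: latency cost 38 + fixed 7 = 45.
All other subsets cost ≥ 40. Minimum total cost: 38.

38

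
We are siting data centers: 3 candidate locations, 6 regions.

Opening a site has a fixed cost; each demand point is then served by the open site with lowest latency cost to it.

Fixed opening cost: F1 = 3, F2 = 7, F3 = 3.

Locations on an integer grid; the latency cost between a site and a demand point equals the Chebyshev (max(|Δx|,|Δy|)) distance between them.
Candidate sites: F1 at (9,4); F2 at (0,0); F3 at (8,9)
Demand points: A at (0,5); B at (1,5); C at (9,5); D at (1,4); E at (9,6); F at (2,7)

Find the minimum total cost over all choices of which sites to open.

34

Open {F1, F2}: assign each demand point to its cheapest open site.
  A→F2 5, B→F2 5, C→F1 1, D→F2 4, E→F1 2, F→F1 7
  latency cost 24, fixed 10 → total 34.
Compare {F1, F2, F3}: latency cost 23 + fixed 13 = 36.
Compare {F1, F3}: latency cost 31 + fixed 6 = 37.
Compare {F2, F3}: latency cost 27 + fixed 10 = 37.
All other subsets cost ≥ 36. Minimum total cost: 34.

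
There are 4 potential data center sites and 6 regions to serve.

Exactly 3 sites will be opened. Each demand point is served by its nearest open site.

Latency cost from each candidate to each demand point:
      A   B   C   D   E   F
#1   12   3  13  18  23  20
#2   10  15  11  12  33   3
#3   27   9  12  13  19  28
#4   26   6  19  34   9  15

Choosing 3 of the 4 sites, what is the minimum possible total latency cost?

Open {#1, #2, #4}.
  A→#2 10, B→#1 3, C→#2 11, D→#2 12, E→#4 9, F→#2 3  ⇒ total 48.
Compare {#2, #3, #4}: total 51.
Compare {#1, #2, #3}: total 58.
No size-3 selection does better; minimum is 48.

48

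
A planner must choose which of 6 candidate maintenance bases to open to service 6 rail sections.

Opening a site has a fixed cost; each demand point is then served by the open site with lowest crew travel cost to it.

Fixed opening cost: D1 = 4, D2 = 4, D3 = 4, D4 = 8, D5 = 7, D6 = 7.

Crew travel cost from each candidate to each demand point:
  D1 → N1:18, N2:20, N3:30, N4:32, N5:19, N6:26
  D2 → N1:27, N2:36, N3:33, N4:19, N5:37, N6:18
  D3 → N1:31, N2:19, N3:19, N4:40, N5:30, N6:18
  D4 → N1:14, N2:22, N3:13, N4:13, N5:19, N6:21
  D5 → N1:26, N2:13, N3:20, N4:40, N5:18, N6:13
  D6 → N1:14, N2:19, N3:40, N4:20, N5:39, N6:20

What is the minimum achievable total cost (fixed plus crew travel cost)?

99

Open {D4, D5}: assign each demand point to its cheapest open site.
  N1→D4 14, N2→D5 13, N3→D4 13, N4→D4 13, N5→D5 18, N6→D5 13
  crew travel cost 84, fixed 15 → total 99.
Compare {D1, D4, D5}: crew travel cost 84 + fixed 19 = 103.
Compare {D2, D4, D5}: crew travel cost 84 + fixed 19 = 103.
Compare {D3, D4, D5}: crew travel cost 84 + fixed 19 = 103.
All other subsets cost ≥ 103. Minimum total cost: 99.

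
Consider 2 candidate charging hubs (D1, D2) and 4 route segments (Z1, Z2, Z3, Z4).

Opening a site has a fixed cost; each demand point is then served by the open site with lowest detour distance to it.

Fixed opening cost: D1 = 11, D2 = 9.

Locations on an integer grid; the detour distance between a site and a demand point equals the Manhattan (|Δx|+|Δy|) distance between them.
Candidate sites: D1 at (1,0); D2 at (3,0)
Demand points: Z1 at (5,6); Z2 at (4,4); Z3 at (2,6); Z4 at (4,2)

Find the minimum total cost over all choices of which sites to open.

32

Open {D2}: assign each demand point to its cheapest open site.
  Z1→D2 8, Z2→D2 5, Z3→D2 7, Z4→D2 3
  detour distance 23, fixed 9 → total 32.
Compare {D1}: detour distance 29 + fixed 11 = 40.
Compare {D1, D2}: detour distance 23 + fixed 20 = 43.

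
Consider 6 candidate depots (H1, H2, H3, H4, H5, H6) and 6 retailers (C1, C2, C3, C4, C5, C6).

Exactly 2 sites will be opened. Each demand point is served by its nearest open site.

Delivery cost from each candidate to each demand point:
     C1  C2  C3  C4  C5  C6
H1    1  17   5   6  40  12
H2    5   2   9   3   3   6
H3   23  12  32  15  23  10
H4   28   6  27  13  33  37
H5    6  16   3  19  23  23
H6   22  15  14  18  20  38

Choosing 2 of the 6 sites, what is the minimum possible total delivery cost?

Open {H1, H2}.
  C1→H1 1, C2→H2 2, C3→H1 5, C4→H2 3, C5→H2 3, C6→H2 6  ⇒ total 20.
Compare {H2, H5}: total 22.
Compare {H2, H3}: total 28.
No size-2 selection does better; minimum is 20.

20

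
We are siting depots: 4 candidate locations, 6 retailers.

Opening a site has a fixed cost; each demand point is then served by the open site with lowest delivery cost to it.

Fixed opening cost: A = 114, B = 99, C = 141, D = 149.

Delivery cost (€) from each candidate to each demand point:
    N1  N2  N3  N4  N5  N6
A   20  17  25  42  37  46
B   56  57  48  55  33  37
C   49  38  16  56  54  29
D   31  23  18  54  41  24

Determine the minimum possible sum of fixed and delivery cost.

Open {A}: assign each demand point to its cheapest open site.
  N1→A 20, N2→A 17, N3→A 25, N4→A 42, N5→A 37, N6→A 46
  delivery cost 187, fixed 114 → total 301.
Compare {D}: delivery cost 191 + fixed 149 = 340.
Compare {C}: delivery cost 242 + fixed 141 = 383.
Compare {B}: delivery cost 286 + fixed 99 = 385.
All other subsets cost ≥ 340. Minimum total cost: 301.

301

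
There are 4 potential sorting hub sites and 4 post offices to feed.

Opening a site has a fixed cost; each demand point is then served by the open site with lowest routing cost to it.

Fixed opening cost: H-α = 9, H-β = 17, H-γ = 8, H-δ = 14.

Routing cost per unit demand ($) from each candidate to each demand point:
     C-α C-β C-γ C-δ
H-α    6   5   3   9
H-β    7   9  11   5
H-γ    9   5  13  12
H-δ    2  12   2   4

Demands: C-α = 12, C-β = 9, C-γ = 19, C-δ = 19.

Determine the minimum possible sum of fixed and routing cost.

205

Open {H-γ, H-δ}: assign each demand point to its cheapest open site.
  C-α→H-δ 12×2=24, C-β→H-γ 9×5=45, C-γ→H-δ 19×2=38, C-δ→H-δ 19×4=76
  routing cost 183, fixed 22 → total 205.
Compare {H-α, H-δ}: routing cost 183 + fixed 23 = 206.
Compare {H-α, H-γ, H-δ}: routing cost 183 + fixed 31 = 214.
Compare {H-β, H-γ, H-δ}: routing cost 183 + fixed 39 = 222.
All other subsets cost ≥ 206. Minimum total cost: 205.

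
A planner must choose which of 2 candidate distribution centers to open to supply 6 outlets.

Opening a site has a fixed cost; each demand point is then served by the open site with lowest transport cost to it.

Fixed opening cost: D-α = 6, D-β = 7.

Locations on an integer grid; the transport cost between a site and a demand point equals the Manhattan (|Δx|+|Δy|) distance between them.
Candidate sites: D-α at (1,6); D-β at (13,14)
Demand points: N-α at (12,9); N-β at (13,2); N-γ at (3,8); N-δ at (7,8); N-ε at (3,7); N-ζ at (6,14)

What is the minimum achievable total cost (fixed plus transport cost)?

53

Open {D-α, D-β}: assign each demand point to its cheapest open site.
  N-α→D-β 6, N-β→D-β 12, N-γ→D-α 4, N-δ→D-α 8, N-ε→D-α 3, N-ζ→D-β 7
  transport cost 40, fixed 13 → total 53.
Compare {D-α}: transport cost 58 + fixed 6 = 64.
Compare {D-β}: transport cost 70 + fixed 7 = 77.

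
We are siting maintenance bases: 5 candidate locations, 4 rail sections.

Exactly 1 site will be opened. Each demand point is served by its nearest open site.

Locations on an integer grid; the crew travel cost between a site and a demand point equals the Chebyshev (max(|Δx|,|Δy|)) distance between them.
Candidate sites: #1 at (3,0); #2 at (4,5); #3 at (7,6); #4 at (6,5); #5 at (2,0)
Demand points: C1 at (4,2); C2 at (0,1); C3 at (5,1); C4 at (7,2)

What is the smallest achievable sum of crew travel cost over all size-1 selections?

11

Open {#1}.
  C1→#1 2, C2→#1 3, C3→#1 2, C4→#1 4  ⇒ total 11.
Compare {#5}: total 12.
Compare {#2}: total 14.
No size-1 selection does better; minimum is 11.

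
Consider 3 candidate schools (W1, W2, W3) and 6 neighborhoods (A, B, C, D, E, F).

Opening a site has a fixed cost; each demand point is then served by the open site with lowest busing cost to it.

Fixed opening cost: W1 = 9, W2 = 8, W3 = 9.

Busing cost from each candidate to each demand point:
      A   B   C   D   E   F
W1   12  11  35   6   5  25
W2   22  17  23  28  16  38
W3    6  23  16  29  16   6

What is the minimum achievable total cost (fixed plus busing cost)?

68

Open {W1, W3}: assign each demand point to its cheapest open site.
  A→W3 6, B→W1 11, C→W3 16, D→W1 6, E→W1 5, F→W3 6
  busing cost 50, fixed 18 → total 68.
Compare {W1, W2, W3}: busing cost 50 + fixed 26 = 76.
Compare {W1, W2}: busing cost 82 + fixed 17 = 99.
Compare {W1}: busing cost 94 + fixed 9 = 103.
All other subsets cost ≥ 76. Minimum total cost: 68.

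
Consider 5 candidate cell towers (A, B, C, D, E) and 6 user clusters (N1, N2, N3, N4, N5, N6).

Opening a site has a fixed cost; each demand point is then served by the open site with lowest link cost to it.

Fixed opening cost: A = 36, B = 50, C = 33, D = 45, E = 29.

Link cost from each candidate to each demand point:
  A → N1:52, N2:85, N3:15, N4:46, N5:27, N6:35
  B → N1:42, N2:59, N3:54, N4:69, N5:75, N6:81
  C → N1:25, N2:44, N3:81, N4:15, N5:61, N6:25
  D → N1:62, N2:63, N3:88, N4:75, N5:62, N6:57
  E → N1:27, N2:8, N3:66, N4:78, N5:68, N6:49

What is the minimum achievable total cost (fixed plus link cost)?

213

Open {A, C, E}: assign each demand point to its cheapest open site.
  N1→C 25, N2→E 8, N3→A 15, N4→C 15, N5→A 27, N6→C 25
  link cost 115, fixed 98 → total 213.
Compare {A, C}: link cost 151 + fixed 69 = 220.
Compare {A, E}: link cost 158 + fixed 65 = 223.
Compare {A, C, D, E}: link cost 115 + fixed 143 = 258.
All other subsets cost ≥ 220. Minimum total cost: 213.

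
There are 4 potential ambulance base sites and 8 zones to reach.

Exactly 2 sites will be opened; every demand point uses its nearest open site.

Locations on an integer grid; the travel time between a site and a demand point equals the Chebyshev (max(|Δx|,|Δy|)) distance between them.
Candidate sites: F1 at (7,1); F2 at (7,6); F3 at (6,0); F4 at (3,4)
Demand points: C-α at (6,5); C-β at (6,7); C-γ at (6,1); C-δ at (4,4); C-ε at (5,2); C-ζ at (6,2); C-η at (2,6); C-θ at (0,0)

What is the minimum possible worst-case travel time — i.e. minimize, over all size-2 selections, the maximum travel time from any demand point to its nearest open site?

4

Open {F1, F4}.
  Farthest demand point is C-θ at travel time 4 (to F4); all others are ≤ 4.
With {F2, F4} the worst case is 4.
With {F3, F4} the worst case is 4.
No size-2 selection achieves below 4.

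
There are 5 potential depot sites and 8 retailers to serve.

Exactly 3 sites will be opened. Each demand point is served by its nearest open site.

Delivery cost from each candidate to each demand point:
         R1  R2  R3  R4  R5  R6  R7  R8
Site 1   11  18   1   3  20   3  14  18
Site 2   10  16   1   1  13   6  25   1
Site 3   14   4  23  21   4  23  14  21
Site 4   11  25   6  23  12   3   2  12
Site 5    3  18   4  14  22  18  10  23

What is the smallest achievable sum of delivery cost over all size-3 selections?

26

Open {Site 2, Site 3, Site 4}.
  R1→Site 2 10, R2→Site 3 4, R3→Site 2 1, R4→Site 2 1, R5→Site 3 4, R6→Site 4 3, R7→Site 4 2, R8→Site 2 1  ⇒ total 26.
Compare {Site 2, Site 3, Site 5}: total 30.
Compare {Site 1, Site 2, Site 3}: total 38.
No size-3 selection does better; minimum is 26.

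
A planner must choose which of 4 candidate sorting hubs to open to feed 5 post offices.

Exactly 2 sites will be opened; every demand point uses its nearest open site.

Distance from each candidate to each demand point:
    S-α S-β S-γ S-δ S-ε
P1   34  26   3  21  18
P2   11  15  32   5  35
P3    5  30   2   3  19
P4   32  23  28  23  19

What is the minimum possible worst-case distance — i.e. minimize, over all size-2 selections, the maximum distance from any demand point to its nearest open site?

18

Open {P1, P2}.
  Farthest demand point is S-ε at distance 18 (to P1); all others are ≤ 18.
With {P2, P3} the worst case is 19.
With {P3, P4} the worst case is 23.
No size-2 selection achieves below 18.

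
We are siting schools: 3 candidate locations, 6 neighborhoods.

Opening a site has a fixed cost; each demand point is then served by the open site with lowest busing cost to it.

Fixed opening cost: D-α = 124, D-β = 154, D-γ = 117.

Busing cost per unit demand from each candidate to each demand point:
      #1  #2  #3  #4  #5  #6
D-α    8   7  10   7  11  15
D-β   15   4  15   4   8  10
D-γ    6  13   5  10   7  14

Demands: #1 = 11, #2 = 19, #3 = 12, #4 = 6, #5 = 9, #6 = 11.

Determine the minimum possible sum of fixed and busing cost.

Open {D-β, D-γ}: assign each demand point to its cheapest open site.
  #1→D-γ 11×6=66, #2→D-β 19×4=76, #3→D-γ 12×5=60, #4→D-β 6×4=24, #5→D-γ 9×7=63, #6→D-β 11×10=110
  busing cost 399, fixed 271 → total 670.
Compare {D-α, D-γ}: busing cost 518 + fixed 241 = 759.
Compare {D-γ}: busing cost 650 + fixed 117 = 767.
Compare {D-α, D-β}: busing cost 490 + fixed 278 = 768.
All other subsets cost ≥ 759. Minimum total cost: 670.

670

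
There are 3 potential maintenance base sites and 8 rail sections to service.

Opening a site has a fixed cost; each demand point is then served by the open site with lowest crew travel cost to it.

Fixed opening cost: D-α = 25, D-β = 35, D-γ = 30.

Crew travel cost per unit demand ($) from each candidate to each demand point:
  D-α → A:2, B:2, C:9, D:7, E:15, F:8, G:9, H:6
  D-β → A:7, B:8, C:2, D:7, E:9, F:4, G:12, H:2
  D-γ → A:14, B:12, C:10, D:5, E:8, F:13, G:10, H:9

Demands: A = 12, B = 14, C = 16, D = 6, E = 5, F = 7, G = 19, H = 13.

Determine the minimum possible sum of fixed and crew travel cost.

Open {D-α, D-β}: assign each demand point to its cheapest open site.
  A→D-α 12×2=24, B→D-α 14×2=28, C→D-β 16×2=32, D→D-α 6×7=42, E→D-β 5×9=45, F→D-β 7×4=28, G→D-α 19×9=171, H→D-β 13×2=26
  crew travel cost 396, fixed 60 → total 456.
Compare {D-α, D-β, D-γ}: crew travel cost 379 + fixed 90 = 469.
Compare {D-β, D-γ}: crew travel cost 542 + fixed 65 = 607.
Compare {D-α, D-γ}: crew travel cost 571 + fixed 55 = 626.
All other subsets cost ≥ 469. Minimum total cost: 456.

456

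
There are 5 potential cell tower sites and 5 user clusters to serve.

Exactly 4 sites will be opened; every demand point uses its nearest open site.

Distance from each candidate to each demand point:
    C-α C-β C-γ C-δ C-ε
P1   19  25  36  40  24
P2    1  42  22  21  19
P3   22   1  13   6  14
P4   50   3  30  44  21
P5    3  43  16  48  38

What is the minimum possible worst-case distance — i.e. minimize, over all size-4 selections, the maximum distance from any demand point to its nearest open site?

Open {P1, P2, P3, P4}.
  Farthest demand point is C-ε at distance 14 (to P3); all others are ≤ 14.
With {P1, P2, P3, P5} the worst case is 14.
With {P1, P3, P4, P5} the worst case is 14.
No size-4 selection achieves below 14.

14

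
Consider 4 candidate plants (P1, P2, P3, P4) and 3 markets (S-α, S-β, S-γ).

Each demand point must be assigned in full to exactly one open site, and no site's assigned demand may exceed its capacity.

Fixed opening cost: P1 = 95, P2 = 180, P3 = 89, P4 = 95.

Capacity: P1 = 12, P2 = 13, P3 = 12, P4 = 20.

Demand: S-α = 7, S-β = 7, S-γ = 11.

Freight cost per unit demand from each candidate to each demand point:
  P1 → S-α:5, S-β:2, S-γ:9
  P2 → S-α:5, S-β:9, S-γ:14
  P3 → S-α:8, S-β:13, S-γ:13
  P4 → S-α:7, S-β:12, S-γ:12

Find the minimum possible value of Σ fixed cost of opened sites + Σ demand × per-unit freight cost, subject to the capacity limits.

385

Open {P1, P4}; cheapest assignment that respects the capacities:
  P1 (cap 12, load 7): S-β — cost 7×2 = 14
  P4 (cap 20, load 18): S-α, S-γ — cost 7×7 + 11×12 = 181
  Shipping 195, fixed 190 → total 385.
  Any other capacity-feasible assignment to {P1, P4} ships for at least 195.
Compare {P3, P4}: its best feasible assignment gives total 456.
Compare {P1, P3, P4}: its best feasible assignment gives total 474.
Every other set of open sites that can feasibly serve all demand totals ≥ 456 even under its best assignment. Minimum: 385.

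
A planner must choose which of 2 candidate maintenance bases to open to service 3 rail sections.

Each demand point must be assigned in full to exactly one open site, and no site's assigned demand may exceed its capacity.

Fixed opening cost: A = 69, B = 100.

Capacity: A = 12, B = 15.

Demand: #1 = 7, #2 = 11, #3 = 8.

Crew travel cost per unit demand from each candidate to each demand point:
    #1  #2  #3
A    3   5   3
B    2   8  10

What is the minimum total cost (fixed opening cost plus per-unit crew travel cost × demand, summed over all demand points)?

Open {A, B}; cheapest assignment that respects the capacities:
  A (cap 12, load 11): #2 — cost 11×5 = 55
  B (cap 15, load 15): #1, #3 — cost 7×2 + 8×10 = 94
  Shipping 149, fixed 169 → total 318.
  Any other capacity-feasible assignment to {A, B} ships for at least 149.
Total demand is 26 and no other set of sites has combined capacity ≥ 26, so {A, B} is the only feasible choice of open sites. Minimum: 318.

318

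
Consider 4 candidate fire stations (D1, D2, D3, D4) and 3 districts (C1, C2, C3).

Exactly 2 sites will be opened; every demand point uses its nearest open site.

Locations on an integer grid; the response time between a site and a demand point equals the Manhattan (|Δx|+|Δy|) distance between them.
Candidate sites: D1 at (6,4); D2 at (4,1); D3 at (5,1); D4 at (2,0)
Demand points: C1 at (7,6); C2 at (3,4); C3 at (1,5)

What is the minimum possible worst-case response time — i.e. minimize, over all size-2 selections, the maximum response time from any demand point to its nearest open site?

Open {D1, D2}.
  Farthest demand point is C3 at response time 6 (to D1); all others are ≤ 6.
With {D1, D3} the worst case is 6.
With {D1, D4} the worst case is 6.
No size-2 selection achieves below 6.

6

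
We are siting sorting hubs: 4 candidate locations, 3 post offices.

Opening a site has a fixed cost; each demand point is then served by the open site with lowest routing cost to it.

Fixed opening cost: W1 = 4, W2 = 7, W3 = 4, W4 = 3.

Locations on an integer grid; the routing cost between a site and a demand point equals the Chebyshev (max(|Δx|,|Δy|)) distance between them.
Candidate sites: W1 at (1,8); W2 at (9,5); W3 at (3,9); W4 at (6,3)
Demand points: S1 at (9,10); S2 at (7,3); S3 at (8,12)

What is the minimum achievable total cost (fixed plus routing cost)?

Open {W3, W4}: assign each demand point to its cheapest open site.
  S1→W3 6, S2→W4 1, S3→W3 5
  routing cost 12, fixed 7 → total 19.
Compare {W4}: routing cost 17 + fixed 3 = 20.
Compare {W2}: routing cost 14 + fixed 7 = 21.
Compare {W3}: routing cost 17 + fixed 4 = 21.
All other subsets cost ≥ 20. Minimum total cost: 19.

19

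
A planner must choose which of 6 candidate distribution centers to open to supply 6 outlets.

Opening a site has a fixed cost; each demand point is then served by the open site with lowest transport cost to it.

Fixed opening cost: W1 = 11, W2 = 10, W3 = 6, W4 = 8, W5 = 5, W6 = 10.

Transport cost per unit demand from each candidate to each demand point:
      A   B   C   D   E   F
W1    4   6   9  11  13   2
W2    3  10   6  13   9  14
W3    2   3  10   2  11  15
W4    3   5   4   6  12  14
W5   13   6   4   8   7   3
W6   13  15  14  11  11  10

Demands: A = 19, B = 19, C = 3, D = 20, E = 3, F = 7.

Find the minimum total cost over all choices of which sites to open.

200

Open {W3, W5}: assign each demand point to its cheapest open site.
  A→W3 19×2=38, B→W3 19×3=57, C→W5 3×4=12, D→W3 20×2=40, E→W5 3×7=21, F→W5 7×3=21
  transport cost 189, fixed 11 → total 200.
Compare {W1, W3, W5}: transport cost 182 + fixed 22 = 204.
Compare {W3, W4, W5}: transport cost 189 + fixed 19 = 208.
Compare {W2, W3, W5}: transport cost 189 + fixed 21 = 210.
All other subsets cost ≥ 204. Minimum total cost: 200.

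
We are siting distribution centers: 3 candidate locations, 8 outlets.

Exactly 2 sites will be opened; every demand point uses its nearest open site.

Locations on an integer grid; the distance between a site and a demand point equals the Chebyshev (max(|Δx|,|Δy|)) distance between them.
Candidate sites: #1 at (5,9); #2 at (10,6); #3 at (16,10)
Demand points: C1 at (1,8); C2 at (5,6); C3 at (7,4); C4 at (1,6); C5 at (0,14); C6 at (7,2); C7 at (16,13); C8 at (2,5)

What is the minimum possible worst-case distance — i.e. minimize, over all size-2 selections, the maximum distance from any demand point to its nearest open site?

7

Open {#1, #2}.
  Farthest demand point is C7 at distance 7 (to #2); all others are ≤ 7.
With {#1, #3} the worst case is 7.
With {#2, #3} the worst case is 10.
No size-2 selection achieves below 7.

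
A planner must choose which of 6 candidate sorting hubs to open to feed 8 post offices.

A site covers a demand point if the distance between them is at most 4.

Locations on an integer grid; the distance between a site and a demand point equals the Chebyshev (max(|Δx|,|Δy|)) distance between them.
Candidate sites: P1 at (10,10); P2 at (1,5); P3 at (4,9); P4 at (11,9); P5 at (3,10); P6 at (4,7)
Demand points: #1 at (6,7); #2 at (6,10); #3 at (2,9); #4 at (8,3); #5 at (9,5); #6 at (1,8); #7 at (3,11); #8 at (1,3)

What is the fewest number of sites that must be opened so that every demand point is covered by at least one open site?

Coverage sets (demand points within 4 of each site):
  P1: {#1, #2}
  P2: {#3, #6, #8}
  P3: {#1, #2, #3, #6, #7}
  P4: {#5}
  P5: {#1, #2, #3, #6, #7}
  P6: {#1, #2, #3, #4, #6, #7, #8}
No single site covers all 8 demand points.
But {P4, P6} covers everything, so the minimum is 2.

2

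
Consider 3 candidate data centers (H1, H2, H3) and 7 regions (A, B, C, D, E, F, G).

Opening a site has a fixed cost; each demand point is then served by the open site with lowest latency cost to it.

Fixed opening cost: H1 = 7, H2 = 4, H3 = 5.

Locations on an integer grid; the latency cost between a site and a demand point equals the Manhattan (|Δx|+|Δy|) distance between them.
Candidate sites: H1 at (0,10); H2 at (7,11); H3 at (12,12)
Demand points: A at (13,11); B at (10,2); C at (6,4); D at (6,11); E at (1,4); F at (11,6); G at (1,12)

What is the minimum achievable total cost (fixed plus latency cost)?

Open {H1, H2, H3}: assign each demand point to its cheapest open site.
  A→H3 2, B→H2 12, C→H2 8, D→H2 1, E→H1 7, F→H3 7, G→H1 3
  latency cost 40, fixed 16 → total 56.
Compare {H1, H2}: latency cost 46 + fixed 11 = 57.
Compare {H2, H3}: latency cost 50 + fixed 9 = 59.
Compare {H2}: latency cost 56 + fixed 4 = 60.
All other subsets cost ≥ 57. Minimum total cost: 56.

56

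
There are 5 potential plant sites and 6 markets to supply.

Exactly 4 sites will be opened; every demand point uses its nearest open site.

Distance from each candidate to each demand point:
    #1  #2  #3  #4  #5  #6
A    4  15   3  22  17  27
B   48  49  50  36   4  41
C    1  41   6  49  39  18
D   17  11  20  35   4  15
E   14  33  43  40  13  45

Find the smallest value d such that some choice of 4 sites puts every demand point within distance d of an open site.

Open {A, B, C, D}.
  Farthest demand point is #4 at distance 22 (to A); all others are ≤ 22.
With {A, B, C, E} the worst case is 22.
With {A, B, D, E} the worst case is 22.
No size-4 selection achieves below 22.

22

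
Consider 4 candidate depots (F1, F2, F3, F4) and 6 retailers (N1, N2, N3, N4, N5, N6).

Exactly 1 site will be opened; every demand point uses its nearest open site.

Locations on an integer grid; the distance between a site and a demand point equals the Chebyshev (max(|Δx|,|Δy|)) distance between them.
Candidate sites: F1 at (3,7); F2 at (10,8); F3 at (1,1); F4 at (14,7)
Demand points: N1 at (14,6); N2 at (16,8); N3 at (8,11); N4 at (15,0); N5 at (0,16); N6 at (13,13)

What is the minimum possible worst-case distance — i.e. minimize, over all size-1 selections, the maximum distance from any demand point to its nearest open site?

10

Open {F2}.
  Farthest demand point is N5 at distance 10 (to F2); all others are ≤ 10.
With {F1} the worst case is 13.
With {F4} the worst case is 14.
No size-1 selection achieves below 10.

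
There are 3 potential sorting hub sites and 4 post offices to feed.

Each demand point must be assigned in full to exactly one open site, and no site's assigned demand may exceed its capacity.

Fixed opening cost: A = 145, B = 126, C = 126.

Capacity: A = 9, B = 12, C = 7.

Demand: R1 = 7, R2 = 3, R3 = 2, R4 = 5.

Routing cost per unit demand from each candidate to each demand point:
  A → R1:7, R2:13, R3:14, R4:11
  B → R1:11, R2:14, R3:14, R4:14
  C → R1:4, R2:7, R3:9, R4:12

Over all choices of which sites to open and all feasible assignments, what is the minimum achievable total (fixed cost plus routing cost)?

420

Open {B, C}; cheapest assignment that respects the capacities:
  B (cap 12, load 10): R2, R3, R4 — cost 3×14 + 2×14 + 5×14 = 140
  C (cap 7, load 7): R1 — cost 7×4 = 28
  Shipping 168, fixed 252 → total 420.
  Any other capacity-feasible assignment to {B, C} ships for at least 168.
Compare {A, B}: its best feasible assignment gives total 460.
Compare {A, B, C}: its best feasible assignment gives total 547.
Every other set of open sites that can feasibly serve all demand totals ≥ 460 even under its best assignment. Minimum: 420.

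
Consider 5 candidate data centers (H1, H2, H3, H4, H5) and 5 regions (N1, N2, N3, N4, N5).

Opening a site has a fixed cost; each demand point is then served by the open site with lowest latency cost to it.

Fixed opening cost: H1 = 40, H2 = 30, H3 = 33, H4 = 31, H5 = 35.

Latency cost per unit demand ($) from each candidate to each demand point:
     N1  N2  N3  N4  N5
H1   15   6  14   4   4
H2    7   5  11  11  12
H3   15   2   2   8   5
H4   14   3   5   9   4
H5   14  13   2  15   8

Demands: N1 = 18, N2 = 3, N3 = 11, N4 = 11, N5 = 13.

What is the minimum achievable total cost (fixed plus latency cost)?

Open {H1, H2, H3}: assign each demand point to its cheapest open site.
  N1→H2 18×7=126, N2→H3 3×2=6, N3→H3 11×2=22, N4→H1 11×4=44, N5→H1 13×4=52
  latency cost 250, fixed 103 → total 353.
Compare {H1, H2, H5}: latency cost 259 + fixed 105 = 364.
Compare {H2, H3}: latency cost 307 + fixed 63 = 370.
Compare {H1, H2, H3, H4}: latency cost 250 + fixed 134 = 384.
All other subsets cost ≥ 364. Minimum total cost: 353.

353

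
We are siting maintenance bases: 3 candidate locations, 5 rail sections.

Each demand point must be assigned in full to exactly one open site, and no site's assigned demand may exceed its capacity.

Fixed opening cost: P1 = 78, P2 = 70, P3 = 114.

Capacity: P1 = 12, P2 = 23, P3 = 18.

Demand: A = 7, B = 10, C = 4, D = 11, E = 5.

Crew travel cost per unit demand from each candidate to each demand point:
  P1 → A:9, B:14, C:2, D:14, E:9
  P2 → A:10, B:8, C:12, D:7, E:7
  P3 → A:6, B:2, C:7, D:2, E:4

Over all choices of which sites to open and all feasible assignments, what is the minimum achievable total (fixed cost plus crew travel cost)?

Open {P2, P3}; cheapest assignment that respects the capacities:
  P2 (cap 23, load 20): C, D, E — cost 4×12 + 11×7 + 5×7 = 160
  P3 (cap 18, load 17): A, B — cost 7×6 + 10×2 = 62
  Shipping 222, fixed 184 → total 406.
  Any other capacity-feasible assignment to {P2, P3} ships for at least 222.
Compare {P1, P2, P3}: its best feasible assignment gives total 444.
Every other set of open sites that can feasibly serve all demand totals ≥ 444 even under its best assignment. Minimum: 406.

406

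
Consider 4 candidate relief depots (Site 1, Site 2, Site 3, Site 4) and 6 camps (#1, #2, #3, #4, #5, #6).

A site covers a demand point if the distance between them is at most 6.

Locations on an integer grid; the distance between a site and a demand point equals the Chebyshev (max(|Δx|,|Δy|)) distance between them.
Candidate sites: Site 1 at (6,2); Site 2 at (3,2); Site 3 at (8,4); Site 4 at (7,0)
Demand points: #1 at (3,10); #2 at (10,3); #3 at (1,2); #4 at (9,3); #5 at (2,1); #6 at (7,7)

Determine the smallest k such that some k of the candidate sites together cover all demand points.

2

Coverage sets (demand points within 6 of each site):
  Site 1: {#2, #3, #4, #5, #6}
  Site 2: {#3, #4, #5, #6}
  Site 3: {#1, #2, #4, #5, #6}
  Site 4: {#2, #3, #4, #5}
No single site covers all 6 demand points.
But {Site 1, Site 3} covers everything, so the minimum is 2.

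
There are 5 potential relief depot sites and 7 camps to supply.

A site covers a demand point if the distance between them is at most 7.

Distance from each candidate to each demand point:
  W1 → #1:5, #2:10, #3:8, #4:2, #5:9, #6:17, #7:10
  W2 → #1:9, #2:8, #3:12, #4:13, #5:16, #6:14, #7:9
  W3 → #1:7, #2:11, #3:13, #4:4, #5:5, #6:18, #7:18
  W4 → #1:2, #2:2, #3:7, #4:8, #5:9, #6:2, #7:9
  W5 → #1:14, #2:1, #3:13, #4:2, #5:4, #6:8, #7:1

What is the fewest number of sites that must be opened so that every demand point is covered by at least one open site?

Coverage sets (demand points within 7 of each site):
  W1: {#1, #4}
  W2: {}
  W3: {#1, #4, #5}
  W4: {#1, #2, #3, #6}
  W5: {#2, #4, #5, #7}
No single site covers all 7 demand points.
But {W4, W5} covers everything, so the minimum is 2.

2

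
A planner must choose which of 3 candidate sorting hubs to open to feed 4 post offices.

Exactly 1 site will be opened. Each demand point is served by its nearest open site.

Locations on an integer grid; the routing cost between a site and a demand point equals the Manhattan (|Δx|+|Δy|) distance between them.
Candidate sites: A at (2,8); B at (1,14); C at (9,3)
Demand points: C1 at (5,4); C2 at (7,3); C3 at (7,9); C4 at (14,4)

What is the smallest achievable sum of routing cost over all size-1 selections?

Open {C}.
  C1→C 5, C2→C 2, C3→C 8, C4→C 6  ⇒ total 21.
Compare {A}: total 39.
Compare {B}: total 65.

21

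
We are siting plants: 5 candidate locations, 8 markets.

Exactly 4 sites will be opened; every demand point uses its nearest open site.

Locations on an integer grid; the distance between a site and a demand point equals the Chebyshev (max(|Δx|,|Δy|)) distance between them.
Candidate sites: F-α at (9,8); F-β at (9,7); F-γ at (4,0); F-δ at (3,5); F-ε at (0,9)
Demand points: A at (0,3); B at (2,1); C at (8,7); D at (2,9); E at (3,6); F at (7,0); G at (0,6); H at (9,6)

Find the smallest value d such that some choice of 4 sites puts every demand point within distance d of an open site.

Open {F-α, F-γ, F-δ, F-ε}.
  Farthest demand point is A at distance 3 (to F-δ); all others are ≤ 3.
With {F-β, F-γ, F-δ, F-ε} the worst case is 3.
With {F-α, F-β, F-γ, F-δ} the worst case is 4.
No size-4 selection achieves below 3.

3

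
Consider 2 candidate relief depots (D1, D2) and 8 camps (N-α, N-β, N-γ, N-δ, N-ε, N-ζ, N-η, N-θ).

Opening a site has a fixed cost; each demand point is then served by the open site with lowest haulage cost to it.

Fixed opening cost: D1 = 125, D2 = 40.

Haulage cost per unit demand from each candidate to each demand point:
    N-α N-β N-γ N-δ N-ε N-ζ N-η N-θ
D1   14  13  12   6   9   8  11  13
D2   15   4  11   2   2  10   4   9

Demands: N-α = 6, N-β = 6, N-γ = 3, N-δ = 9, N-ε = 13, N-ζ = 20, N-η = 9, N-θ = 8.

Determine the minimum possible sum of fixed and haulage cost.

539

Open {D2}: assign each demand point to its cheapest open site.
  N-α→D2 6×15=90, N-β→D2 6×4=24, N-γ→D2 3×11=33, N-δ→D2 9×2=18, N-ε→D2 13×2=26, N-ζ→D2 20×10=200, N-η→D2 9×4=36, N-θ→D2 8×9=72
  haulage cost 499, fixed 40 → total 539.
Compare {D1, D2}: haulage cost 453 + fixed 165 = 618.
Compare {D1}: haulage cost 732 + fixed 125 = 857.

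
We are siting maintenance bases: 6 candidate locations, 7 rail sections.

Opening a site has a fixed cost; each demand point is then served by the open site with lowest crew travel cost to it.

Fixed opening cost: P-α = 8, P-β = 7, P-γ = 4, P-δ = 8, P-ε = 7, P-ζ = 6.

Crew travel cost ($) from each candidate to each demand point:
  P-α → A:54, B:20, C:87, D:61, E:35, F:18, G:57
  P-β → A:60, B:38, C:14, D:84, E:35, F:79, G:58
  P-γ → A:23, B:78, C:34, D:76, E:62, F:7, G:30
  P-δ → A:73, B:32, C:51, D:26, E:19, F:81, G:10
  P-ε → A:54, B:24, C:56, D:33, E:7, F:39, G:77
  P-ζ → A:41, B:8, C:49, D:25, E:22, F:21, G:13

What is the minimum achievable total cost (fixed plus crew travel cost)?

Open {P-β, P-γ, P-ε, P-ζ}: assign each demand point to its cheapest open site.
  A→P-γ 23, B→P-ζ 8, C→P-β 14, D→P-ζ 25, E→P-ε 7, F→P-γ 7, G→P-ζ 13
  crew travel cost 97, fixed 24 → total 121.
Compare {P-β, P-γ, P-δ, P-ε, P-ζ}: crew travel cost 94 + fixed 32 = 126.
Compare {P-β, P-γ, P-ζ}: crew travel cost 112 + fixed 17 = 129.
Compare {P-α, P-β, P-γ, P-ε, P-ζ}: crew travel cost 97 + fixed 32 = 129.
All other subsets cost ≥ 126. Minimum total cost: 121.

121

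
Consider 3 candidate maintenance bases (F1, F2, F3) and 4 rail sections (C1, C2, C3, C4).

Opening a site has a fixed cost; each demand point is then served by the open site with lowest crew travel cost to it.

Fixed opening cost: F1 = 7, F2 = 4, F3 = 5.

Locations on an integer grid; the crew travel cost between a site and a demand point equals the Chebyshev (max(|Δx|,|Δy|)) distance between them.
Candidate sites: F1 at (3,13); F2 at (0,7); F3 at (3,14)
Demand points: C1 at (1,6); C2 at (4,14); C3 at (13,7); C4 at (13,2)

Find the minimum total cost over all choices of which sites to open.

Open {F2, F3}: assign each demand point to its cheapest open site.
  C1→F2 1, C2→F3 1, C3→F3 10, C4→F3 12
  crew travel cost 24, fixed 9 → total 33.
Compare {F1, F2}: crew travel cost 23 + fixed 11 = 34.
Compare {F1}: crew travel cost 29 + fixed 7 = 36.
Compare {F3}: crew travel cost 31 + fixed 5 = 36.
All other subsets cost ≥ 34. Minimum total cost: 33.

33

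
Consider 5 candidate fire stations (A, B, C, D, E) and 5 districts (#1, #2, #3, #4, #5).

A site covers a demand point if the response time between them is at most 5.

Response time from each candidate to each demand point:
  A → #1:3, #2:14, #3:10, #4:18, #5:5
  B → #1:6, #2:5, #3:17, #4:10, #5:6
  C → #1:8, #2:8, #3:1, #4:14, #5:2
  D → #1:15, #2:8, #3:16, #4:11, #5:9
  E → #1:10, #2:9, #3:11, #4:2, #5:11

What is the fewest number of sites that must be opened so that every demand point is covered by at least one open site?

4

Coverage sets (demand points within 5 of each site):
  A: {#1, #5}
  B: {#2}
  C: {#3, #5}
  D: {}
  E: {#4}
No 3 sites suffice: every size-3 union leaves at least one demand point uncovered.
But {A, B, C, E} covers everything, so the minimum is 4.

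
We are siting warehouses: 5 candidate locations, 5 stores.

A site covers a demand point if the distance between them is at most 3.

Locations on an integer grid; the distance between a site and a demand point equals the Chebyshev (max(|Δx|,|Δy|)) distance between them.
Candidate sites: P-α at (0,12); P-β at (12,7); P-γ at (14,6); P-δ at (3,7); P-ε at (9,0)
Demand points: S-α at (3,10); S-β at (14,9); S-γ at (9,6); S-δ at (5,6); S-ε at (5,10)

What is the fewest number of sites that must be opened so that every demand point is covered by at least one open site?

Coverage sets (demand points within 3 of each site):
  P-α: {S-α}
  P-β: {S-β, S-γ}
  P-γ: {S-β}
  P-δ: {S-α, S-δ, S-ε}
  P-ε: {}
No single site covers all 5 demand points.
But {P-β, P-δ} covers everything, so the minimum is 2.

2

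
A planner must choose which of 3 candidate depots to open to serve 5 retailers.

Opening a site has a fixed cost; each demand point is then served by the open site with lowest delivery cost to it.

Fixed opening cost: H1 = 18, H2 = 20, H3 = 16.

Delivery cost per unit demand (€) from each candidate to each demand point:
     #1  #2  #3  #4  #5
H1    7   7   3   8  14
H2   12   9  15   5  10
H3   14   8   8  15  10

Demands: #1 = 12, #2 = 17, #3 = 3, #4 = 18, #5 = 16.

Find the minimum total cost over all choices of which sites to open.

500

Open {H1, H2}: assign each demand point to its cheapest open site.
  #1→H1 12×7=84, #2→H1 17×7=119, #3→H1 3×3=9, #4→H2 18×5=90, #5→H2 16×10=160
  delivery cost 462, fixed 38 → total 500.
Compare {H1, H2, H3}: delivery cost 462 + fixed 54 = 516.
Compare {H1, H3}: delivery cost 516 + fixed 34 = 550.
Compare {H2, H3}: delivery cost 554 + fixed 36 = 590.
All other subsets cost ≥ 516. Minimum total cost: 500.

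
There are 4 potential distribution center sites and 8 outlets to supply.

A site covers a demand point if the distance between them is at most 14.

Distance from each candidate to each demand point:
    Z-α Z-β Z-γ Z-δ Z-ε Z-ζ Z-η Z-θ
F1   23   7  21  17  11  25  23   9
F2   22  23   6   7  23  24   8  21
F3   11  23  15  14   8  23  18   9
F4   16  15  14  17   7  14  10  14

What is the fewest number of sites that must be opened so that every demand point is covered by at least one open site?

Coverage sets (demand points within 14 of each site):
  F1: {Z-β, Z-ε, Z-θ}
  F2: {Z-γ, Z-δ, Z-η}
  F3: {Z-α, Z-δ, Z-ε, Z-θ}
  F4: {Z-γ, Z-ε, Z-ζ, Z-η, Z-θ}
No 2 sites suffice: every size-2 union leaves at least one demand point uncovered.
But {F1, F3, F4} covers everything, so the minimum is 3.

3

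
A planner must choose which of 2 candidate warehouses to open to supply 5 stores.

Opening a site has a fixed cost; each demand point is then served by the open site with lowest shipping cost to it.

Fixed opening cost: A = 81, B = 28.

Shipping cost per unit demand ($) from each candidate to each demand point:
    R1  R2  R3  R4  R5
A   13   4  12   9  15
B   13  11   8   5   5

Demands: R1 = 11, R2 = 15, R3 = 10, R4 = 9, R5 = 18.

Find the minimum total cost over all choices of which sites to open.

Open {A, B}: assign each demand point to its cheapest open site.
  R1→A 11×13=143, R2→A 15×4=60, R3→B 10×8=80, R4→B 9×5=45, R5→B 18×5=90
  shipping cost 418, fixed 109 → total 527.
Compare {B}: shipping cost 523 + fixed 28 = 551.
Compare {A}: shipping cost 674 + fixed 81 = 755.

527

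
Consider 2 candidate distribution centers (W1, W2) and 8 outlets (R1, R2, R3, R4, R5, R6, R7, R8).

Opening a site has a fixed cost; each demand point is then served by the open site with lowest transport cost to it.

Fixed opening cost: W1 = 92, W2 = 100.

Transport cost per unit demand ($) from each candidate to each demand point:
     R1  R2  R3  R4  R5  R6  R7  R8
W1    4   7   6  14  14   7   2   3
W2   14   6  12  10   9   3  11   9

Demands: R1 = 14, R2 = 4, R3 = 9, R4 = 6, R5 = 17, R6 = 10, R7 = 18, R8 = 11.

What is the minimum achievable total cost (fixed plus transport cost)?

638

Open {W1, W2}: assign each demand point to its cheapest open site.
  R1→W1 14×4=56, R2→W2 4×6=24, R3→W1 9×6=54, R4→W2 6×10=60, R5→W2 17×9=153, R6→W2 10×3=30, R7→W1 18×2=36, R8→W1 11×3=33
  transport cost 446, fixed 192 → total 638.
Compare {W1}: transport cost 599 + fixed 92 = 691.
Compare {W2}: transport cost 868 + fixed 100 = 968.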